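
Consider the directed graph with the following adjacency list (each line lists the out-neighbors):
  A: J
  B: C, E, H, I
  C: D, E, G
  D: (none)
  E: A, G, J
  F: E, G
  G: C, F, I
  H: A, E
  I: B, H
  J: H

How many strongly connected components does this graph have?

2

{A, B, C, E, F, G, H, I, J} are all mutually reachable — one SCC of size 9.
{D} is an SCC by itself.
That gives 2 strongly connected components.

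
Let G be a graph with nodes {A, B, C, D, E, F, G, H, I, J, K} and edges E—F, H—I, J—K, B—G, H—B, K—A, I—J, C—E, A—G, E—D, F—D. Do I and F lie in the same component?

The component containing I is {A, B, G, H, I, J, K}, and F is not in it.

No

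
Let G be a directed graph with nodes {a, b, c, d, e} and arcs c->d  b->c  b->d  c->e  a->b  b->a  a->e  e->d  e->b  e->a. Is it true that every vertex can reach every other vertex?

No

There is no directed path from d to e, so the graph is not strongly connected.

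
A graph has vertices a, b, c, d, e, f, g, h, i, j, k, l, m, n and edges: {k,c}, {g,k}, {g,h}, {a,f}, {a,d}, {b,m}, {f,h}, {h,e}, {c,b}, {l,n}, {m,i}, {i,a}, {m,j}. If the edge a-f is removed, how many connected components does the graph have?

2

a and f are still connected via a-i-m-b-c-k-g-h-f, so the component count stays at 2.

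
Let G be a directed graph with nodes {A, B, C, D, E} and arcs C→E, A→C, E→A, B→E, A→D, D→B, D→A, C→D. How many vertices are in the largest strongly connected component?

5

{A, B, C, D, E} are all mutually reachable — one SCC of size 5.
The largest has 5 vertices.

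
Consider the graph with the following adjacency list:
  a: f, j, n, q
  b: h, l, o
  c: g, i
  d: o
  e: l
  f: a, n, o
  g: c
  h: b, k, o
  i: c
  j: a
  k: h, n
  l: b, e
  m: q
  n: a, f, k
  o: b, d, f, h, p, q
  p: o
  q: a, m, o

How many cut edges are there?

The edges on the cycle a-q-o-h-k-n-f-a are not bridges since each lies on that cycle.
But removing e-l disconnects e from l; removing p-o disconnects p from o; removing l-b disconnects l from b; removing q-m disconnects q from m — these are bridges.
In total 8 edges are bridges.

8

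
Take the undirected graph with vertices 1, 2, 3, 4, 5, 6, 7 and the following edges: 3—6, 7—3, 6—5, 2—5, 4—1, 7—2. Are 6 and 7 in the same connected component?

Yes

From 6 we can reach 2, 3, 5, 6, 7, which includes 7.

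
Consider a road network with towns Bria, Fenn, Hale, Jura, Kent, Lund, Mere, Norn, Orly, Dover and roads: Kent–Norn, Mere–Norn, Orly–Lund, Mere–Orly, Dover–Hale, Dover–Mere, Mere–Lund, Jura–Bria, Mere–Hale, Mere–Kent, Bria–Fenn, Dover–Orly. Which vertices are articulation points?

Bria, Mere

Removing Bria increases the component count from 2 to 3, so Bria is a cut vertex.
Removing Mere increases the component count from 2 to 3, so Mere is a cut vertex.
By contrast removing Dover leaves 2 components; it is not a cut vertex. No other vertex is a cut vertex either.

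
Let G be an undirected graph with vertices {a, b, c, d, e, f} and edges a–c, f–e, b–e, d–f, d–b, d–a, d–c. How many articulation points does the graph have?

1

Removing d increases the component count from 1 to 2, so d is a cut vertex.
By contrast removing b leaves 1 component; it is not a cut vertex. No other vertex is a cut vertex either.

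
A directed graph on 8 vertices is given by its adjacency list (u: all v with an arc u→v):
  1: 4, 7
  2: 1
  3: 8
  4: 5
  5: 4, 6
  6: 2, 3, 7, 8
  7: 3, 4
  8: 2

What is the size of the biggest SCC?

8

{1, 2, 3, 4, 5, 6, 7, 8} are all mutually reachable — one SCC of size 8.
The largest has 8 vertices.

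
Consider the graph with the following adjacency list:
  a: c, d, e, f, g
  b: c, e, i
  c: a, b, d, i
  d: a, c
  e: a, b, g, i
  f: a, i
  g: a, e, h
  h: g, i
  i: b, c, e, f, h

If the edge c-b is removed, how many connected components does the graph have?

1

c and b are still connected via c-i-b, so the component count stays at 1.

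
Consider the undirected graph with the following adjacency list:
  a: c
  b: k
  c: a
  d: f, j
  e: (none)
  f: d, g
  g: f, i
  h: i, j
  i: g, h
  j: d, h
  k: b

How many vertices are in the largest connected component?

e is isolated — a component by itself.
Starting from a we can reach a, c. That is one component of size 2.
Starting from b we can reach b, k. That is one component of size 2.
Starting from d we can reach d, f, g, h, i, j. That is one component of size 6.
The largest has 6 vertices.

6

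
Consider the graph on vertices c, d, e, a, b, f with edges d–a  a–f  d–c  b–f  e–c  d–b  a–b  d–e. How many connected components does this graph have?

Starting from a we can reach a, b, c, d, e, f. That is one component of size 6.
Total: 1 component.

1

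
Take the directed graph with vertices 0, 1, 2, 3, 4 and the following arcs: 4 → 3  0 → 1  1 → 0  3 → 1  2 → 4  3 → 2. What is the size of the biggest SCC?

{2, 3, 4} are all mutually reachable — one SCC of size 3.
{0, 1} are all mutually reachable — one SCC of size 2.
The largest has 3 vertices.

3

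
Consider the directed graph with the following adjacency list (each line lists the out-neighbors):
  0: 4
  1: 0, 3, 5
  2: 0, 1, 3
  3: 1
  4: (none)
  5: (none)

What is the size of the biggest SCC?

{1, 3} are all mutually reachable — one SCC of size 2.
{0} is an SCC by itself.
{4} is an SCC by itself.
{5} is an SCC by itself.
{2} is an SCC by itself.
The largest has 2 vertices.

2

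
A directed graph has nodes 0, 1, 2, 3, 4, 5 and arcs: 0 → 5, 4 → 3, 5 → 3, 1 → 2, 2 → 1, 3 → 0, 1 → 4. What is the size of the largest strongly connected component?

{0, 3, 5} are all mutually reachable — one SCC of size 3.
{1, 2} are all mutually reachable — one SCC of size 2.
{4} is an SCC by itself.
The largest has 3 vertices.

3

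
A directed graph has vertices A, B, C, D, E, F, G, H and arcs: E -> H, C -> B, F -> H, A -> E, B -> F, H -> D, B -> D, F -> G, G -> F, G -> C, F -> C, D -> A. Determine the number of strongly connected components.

2

{A, D, E, H} are all mutually reachable — one SCC of size 4.
{B, C, F, G} are all mutually reachable — one SCC of size 4.
That gives 2 strongly connected components.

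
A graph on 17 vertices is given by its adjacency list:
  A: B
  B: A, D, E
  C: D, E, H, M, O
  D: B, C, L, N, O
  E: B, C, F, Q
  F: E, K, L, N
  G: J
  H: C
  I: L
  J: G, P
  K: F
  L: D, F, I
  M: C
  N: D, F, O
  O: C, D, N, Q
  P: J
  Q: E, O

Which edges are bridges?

A-B, C-H, C-M, F-K, G-J, I-L, J-P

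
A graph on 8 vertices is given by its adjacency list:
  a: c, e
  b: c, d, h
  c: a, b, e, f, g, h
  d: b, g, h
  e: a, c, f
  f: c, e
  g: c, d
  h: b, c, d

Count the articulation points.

1

Removing c increases the component count from 1 to 2, so c is a cut vertex.
By contrast removing e leaves 1 component; it is not a cut vertex. No other vertex is a cut vertex either.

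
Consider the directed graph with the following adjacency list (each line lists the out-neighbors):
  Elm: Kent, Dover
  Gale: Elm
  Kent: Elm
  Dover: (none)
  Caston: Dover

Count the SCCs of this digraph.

{Elm, Kent} are all mutually reachable — one SCC of size 2.
{Gale} is an SCC by itself.
{Caston} is an SCC by itself.
{Dover} is an SCC by itself.
That gives 4 strongly connected components.

4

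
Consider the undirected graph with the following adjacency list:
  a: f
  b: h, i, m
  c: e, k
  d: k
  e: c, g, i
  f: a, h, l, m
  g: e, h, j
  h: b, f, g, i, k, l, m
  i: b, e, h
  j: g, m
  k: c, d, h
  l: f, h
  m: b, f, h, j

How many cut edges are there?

The edges on the cycle h-m-f-l-h are not bridges since each lies on that cycle.
But removing k-d disconnects k from d; removing f-a disconnects f from a — these are bridges.
That makes 2 bridges.

2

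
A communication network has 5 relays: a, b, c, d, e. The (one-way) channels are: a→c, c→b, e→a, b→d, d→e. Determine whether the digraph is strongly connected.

From e we can reach every vertex (a, b, c, d, e), and every vertex can reach e (a, b, c, d, e). So the whole graph is one strongly connected component.

Yes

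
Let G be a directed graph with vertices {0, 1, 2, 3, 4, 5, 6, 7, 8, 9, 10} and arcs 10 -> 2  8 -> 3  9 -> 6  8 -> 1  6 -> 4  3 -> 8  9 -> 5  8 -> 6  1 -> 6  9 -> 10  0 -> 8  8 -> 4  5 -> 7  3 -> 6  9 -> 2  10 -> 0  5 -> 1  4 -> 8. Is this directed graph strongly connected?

No

There is no directed path from 7 to 8, so the graph is not strongly connected.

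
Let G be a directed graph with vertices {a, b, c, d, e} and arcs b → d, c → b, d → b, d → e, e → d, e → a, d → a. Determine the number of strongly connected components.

3

{b, d, e} are all mutually reachable — one SCC of size 3.
{a} is an SCC by itself.
{c} is an SCC by itself.
That gives 3 strongly connected components.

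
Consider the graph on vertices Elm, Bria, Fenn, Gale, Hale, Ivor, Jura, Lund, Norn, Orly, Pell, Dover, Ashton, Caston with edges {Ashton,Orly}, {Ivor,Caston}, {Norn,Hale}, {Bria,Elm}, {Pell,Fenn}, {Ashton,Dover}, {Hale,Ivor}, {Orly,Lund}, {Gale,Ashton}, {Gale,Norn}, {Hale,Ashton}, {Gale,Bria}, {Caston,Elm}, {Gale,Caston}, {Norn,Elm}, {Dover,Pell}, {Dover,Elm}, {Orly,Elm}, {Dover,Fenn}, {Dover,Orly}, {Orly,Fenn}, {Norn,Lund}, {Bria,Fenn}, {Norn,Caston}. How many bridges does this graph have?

0

The edges on the cycle Norn-Hale-Ivor-Caston-Norn are not bridges since each lies on that cycle.
Every edge lies on some cycle, so there are no bridges.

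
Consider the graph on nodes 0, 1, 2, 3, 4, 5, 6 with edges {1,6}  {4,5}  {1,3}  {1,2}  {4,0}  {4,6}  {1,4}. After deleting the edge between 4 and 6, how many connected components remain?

1

4 and 6 are still connected via 4-1-6, so the component count stays at 1.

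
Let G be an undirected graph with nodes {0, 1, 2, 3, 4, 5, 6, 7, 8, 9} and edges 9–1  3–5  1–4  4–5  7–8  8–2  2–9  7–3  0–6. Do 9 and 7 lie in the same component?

From 9 we can reach 1, 2, 3, 4, 5, 7, 8, 9, which includes 7.

Yes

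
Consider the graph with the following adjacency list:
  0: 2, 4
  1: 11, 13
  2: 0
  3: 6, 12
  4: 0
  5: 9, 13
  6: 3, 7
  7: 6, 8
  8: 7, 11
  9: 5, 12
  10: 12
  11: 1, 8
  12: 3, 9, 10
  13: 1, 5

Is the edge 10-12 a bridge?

Yes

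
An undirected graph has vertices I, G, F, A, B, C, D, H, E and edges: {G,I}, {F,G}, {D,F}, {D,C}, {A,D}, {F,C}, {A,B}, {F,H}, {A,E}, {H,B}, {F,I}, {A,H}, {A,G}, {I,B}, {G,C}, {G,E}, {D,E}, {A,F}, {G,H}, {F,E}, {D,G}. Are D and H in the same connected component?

From D we can reach A, B, C, D, E, F, G, H, I, which includes H.

Yes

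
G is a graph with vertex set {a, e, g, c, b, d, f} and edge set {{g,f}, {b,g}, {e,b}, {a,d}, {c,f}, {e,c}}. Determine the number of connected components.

Starting from a we can reach a, d. That is one component of size 2.
Starting from b we can reach b, c, e, f, g. That is one component of size 5.
Total: 2 components.

2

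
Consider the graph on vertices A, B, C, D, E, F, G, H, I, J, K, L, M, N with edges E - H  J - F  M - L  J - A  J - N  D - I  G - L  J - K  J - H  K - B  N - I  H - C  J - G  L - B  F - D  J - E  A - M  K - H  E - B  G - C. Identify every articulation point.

J

Removing J increases the component count from 1 to 2, so J is a cut vertex.
By contrast removing K leaves 1 component; it is not a cut vertex. No other vertex is a cut vertex either.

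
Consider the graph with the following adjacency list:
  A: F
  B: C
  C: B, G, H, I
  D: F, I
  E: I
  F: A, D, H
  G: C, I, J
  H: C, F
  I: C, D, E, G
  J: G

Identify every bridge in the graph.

A-F, B-C, E-I, G-J

The edges on the cycle I-G-C-I are not bridges since each lies on that cycle.
But removing I-E disconnects I from E; removing A-F disconnects A from F; removing B-C disconnects B from C; removing G-J disconnects G from J — these are bridges.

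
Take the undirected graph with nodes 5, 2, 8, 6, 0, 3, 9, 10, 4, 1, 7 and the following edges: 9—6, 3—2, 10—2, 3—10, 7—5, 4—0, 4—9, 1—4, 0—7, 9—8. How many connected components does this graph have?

2

Starting from 2 we can reach 2, 3, 10. That is one component of size 3.
Starting from 0 we can reach 0, 1, 4, 5, 6, 7, 8, 9. That is one component of size 8.
Total: 2 components.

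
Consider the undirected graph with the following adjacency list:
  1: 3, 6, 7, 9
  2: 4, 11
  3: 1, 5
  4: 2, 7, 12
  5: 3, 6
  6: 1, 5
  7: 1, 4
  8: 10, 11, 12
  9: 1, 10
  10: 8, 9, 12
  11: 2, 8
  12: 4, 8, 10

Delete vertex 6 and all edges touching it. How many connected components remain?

With 6 gone, the remaining components are: {1, 2, 3, 4, 5, 7, 8, 9, 10, 11, 12}.
That is 1 component.

1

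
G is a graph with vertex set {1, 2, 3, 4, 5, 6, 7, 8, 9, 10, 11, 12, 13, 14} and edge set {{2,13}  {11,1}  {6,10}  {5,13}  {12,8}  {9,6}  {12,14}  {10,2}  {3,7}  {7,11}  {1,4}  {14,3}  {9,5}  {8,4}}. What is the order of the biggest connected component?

8

Starting from 2 we can reach 2, 5, 6, 9, 10, 13. That is one component of size 6.
Starting from 1 we can reach 1, 3, 4, 7, 8, 11, 12, 14. That is one component of size 8.
The largest has 8 vertices.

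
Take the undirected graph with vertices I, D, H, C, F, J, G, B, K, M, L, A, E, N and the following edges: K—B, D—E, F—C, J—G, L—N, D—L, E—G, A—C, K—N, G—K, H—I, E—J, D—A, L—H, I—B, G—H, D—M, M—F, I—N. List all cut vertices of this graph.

D

Removing D increases the component count from 1 to 2, so D is a cut vertex.
By contrast removing E leaves 1 component; it is not a cut vertex. No other vertex is a cut vertex either.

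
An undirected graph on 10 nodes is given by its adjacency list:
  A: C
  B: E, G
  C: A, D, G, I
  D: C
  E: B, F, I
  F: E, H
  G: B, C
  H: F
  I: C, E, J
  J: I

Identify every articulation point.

C, E, F, I

Removing C increases the component count from 1 to 3, so C is a cut vertex.
Removing E increases the component count from 1 to 2, so E is a cut vertex.
Removing F increases the component count from 1 to 2, so F is a cut vertex.
Likewise I is a cut vertex.
By contrast removing D leaves 1 component; it is not a cut vertex. No other vertex is a cut vertex either.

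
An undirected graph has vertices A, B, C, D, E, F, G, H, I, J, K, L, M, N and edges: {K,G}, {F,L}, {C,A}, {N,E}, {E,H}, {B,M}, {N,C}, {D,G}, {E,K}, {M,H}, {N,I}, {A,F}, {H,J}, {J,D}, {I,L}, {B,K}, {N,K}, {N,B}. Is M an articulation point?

No

Deleting M leaves 1 component (was 1) (its neighbors B, H remain connected to each other), so M is not a cut vertex.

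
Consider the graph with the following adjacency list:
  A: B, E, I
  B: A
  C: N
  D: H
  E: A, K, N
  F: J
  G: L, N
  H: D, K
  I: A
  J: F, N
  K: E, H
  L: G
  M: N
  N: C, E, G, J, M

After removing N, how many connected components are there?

With N gone, the remaining components are: {C}; {M}; {F, J}; {G, L}; {A, B, D, E, H, I, K}.
That is 5 components.

5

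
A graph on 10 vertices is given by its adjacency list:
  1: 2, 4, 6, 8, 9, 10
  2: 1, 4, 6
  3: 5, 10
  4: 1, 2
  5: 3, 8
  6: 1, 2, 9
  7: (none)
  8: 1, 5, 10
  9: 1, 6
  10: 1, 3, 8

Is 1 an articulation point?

Deleting 1 raises the number of components from 2 to 3, so 1 is a cut vertex.

Yes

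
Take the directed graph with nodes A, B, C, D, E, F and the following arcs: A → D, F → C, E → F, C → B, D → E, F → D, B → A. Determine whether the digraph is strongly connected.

From E we can reach every vertex (A, B, C, D, E, F), and every vertex can reach E (A, B, C, D, E, F). So the whole graph is one strongly connected component.

Yes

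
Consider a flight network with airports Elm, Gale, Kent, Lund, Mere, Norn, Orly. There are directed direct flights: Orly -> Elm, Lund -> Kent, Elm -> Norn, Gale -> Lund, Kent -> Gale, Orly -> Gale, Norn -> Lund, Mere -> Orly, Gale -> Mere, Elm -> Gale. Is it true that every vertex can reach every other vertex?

Yes

From Elm we can reach every vertex (Elm, Gale, Kent, Lund, Mere, Norn, Orly), and every vertex can reach Elm (Elm, Gale, Kent, Lund, Mere, Norn, Orly). So the whole graph is one strongly connected component.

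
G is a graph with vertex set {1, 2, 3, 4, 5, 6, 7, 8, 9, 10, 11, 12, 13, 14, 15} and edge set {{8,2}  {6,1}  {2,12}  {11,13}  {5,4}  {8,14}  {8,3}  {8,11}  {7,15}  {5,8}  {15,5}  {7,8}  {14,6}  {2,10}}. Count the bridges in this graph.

The edges on the cycle 7-15-5-8-7 are not bridges since each lies on that cycle.
But removing 10 - 2 disconnects 10 from 2; removing 11 - 8 disconnects 11 from 8; removing 11 - 13 disconnects 11 from 13; removing 8 - 14 disconnects 8 from 14 — these are bridges.
In total 10 edges are bridges.

10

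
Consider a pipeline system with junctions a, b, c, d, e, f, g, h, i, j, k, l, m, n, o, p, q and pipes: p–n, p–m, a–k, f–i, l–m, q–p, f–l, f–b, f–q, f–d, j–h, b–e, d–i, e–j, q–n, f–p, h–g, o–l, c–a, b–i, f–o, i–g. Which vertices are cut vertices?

a, f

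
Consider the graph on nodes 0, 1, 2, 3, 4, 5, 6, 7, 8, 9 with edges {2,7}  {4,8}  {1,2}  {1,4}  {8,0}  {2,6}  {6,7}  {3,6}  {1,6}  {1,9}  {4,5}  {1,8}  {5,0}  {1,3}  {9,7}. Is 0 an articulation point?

Deleting 0 leaves 1 component (was 1) (its neighbors 5, 8 remain connected to each other), so 0 is not a cut vertex.

No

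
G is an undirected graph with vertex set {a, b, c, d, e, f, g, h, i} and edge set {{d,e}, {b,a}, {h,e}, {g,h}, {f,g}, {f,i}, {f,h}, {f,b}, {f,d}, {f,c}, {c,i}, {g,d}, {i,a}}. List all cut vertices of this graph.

Removing f increases the component count from 1 to 2, so f is a cut vertex.
By contrast removing i leaves 1 component; it is not a cut vertex. No other vertex is a cut vertex either.

f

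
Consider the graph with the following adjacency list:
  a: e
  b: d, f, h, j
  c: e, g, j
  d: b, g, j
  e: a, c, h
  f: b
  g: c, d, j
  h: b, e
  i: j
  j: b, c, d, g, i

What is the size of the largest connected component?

Starting from a we can reach a, b, c, d, e, f, g, h, i, j. That is one component of size 10.
The largest has 10 vertices.

10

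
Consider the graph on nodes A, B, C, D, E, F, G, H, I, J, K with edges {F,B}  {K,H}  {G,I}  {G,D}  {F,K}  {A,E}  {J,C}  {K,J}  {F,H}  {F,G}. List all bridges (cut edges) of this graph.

A-E, B-F, C-J, D-G, F-G, G-I, J-K

The edges on the cycle F-K-H-F are not bridges since each lies on that cycle.
But removing A—E disconnects A from E; removing G—I disconnects G from I; removing F—G disconnects F from G; removing F—B disconnects F from B — these are bridges.
In total 7 edges are bridges.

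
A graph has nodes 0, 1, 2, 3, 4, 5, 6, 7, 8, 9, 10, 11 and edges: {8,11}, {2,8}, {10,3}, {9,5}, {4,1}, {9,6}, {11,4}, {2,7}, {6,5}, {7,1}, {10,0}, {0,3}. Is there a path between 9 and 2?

No

The component containing 9 is {5, 6, 9}, and 2 is not in it.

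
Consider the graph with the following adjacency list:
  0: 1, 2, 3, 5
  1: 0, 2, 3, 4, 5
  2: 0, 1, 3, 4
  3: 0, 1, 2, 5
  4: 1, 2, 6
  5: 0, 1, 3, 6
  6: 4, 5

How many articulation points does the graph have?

Removing 6, for instance, still leaves 1 component. No single vertex removal increases the component count — the graph has no articulation points.

0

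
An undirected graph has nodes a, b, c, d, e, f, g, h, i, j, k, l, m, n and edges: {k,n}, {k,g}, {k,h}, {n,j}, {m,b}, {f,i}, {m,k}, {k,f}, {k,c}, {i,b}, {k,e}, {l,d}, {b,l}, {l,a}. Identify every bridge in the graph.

The edges on the cycle m-k-f-i-b-m are not bridges since each lies on that cycle.
But removing k-h disconnects k from h; removing b-l disconnects b from l; removing k-g disconnects k from g; removing e-k disconnects e from k — these are bridges.
In total 9 edges are bridges.

a-l, b-l, c-k, d-l, e-k, g-k, h-k, j-n, k-n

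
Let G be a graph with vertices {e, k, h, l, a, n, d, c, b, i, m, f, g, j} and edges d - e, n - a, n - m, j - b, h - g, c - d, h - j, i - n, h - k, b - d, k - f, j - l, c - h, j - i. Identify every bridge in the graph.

a-n, d-e, f-k, g-h, h-k, i-j, i-n, j-l, m-n

The edges on the cycle c-h-j-b-d-c are not bridges since each lies on that cycle.
But removing a - n disconnects a from n; removing j - i disconnects j from i; removing e - d disconnects e from d; removing l - j disconnects l from j — these are bridges.
In total 9 edges are bridges.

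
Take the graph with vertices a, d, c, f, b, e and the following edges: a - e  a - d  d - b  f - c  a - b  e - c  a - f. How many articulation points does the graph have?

1

Removing a increases the component count from 1 to 2, so a is a cut vertex.
By contrast removing d leaves 1 component; it is not a cut vertex. No other vertex is a cut vertex either.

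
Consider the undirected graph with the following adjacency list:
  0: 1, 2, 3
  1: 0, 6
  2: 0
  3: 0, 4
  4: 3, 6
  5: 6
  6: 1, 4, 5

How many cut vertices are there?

2

Removing 0 increases the component count from 1 to 2, so 0 is a cut vertex.
Removing 6 increases the component count from 1 to 2, so 6 is a cut vertex.
By contrast removing 2 leaves 1 component; it is not a cut vertex. No other vertex is a cut vertex either.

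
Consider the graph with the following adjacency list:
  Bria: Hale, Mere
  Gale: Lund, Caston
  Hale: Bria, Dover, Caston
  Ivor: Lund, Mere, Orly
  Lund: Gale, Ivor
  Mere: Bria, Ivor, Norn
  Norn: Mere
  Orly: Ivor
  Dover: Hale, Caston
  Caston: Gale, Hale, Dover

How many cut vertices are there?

Removing Ivor increases the component count from 1 to 2, so Ivor is a cut vertex.
Removing Mere increases the component count from 1 to 2, so Mere is a cut vertex.
By contrast removing Hale leaves 1 component; it is not a cut vertex. No other vertex is a cut vertex either.

2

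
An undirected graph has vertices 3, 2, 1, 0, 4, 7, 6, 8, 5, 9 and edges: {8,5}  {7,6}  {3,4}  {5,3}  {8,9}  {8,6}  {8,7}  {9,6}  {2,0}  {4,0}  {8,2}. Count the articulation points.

1

Removing 8 increases the component count from 2 to 3, so 8 is a cut vertex.
By contrast removing 4 leaves 2 components; it is not a cut vertex. No other vertex is a cut vertex either.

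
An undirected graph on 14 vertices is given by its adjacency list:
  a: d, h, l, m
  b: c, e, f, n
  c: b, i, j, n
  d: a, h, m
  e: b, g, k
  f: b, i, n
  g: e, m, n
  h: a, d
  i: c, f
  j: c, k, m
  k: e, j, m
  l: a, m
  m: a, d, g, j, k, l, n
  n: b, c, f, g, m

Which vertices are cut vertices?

Removing m increases the component count from 1 to 2, so m is a cut vertex.
By contrast removing c leaves 1 component; it is not a cut vertex. No other vertex is a cut vertex either.

m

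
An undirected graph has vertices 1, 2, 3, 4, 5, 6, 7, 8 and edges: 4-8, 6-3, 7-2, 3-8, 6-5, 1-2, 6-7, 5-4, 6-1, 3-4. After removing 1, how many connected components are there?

With 1 gone, the remaining components are: {2, 3, 4, 5, 6, 7, 8}.
That is 1 component.

1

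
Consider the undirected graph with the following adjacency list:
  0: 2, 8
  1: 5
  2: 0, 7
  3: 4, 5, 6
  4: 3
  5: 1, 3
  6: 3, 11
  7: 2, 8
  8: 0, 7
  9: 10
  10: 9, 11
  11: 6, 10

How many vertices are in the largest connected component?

Starting from 0 we can reach 0, 2, 7, 8. That is one component of size 4.
Starting from 1 we can reach 1, 3, 4, 5, 6, 9, 10, 11. That is one component of size 8.
The largest has 8 vertices.

8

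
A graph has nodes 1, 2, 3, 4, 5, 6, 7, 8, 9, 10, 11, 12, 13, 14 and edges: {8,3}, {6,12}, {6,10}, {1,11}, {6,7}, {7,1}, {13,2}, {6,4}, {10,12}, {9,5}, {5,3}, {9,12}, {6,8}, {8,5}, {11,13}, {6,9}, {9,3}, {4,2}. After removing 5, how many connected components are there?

2

With 5 gone, the remaining components are: {14}; {1, 2, 3, 4, 6, 7, 8, 9, 10, 11, 12, 13}.
That is 2 components.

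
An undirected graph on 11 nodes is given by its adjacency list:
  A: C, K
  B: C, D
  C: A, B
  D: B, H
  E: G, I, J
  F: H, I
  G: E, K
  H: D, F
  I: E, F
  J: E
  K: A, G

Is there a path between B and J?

From B we can reach A, B, C, D, E, F, G, H, I, J, K, which includes J.

Yes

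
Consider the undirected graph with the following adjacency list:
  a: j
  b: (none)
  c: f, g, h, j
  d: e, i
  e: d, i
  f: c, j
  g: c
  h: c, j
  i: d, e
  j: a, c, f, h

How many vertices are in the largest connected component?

6

b is isolated — a component by itself.
Starting from d we can reach d, e, i. That is one component of size 3.
Starting from a we can reach a, c, f, g, h, j. That is one component of size 6.
The largest has 6 vertices.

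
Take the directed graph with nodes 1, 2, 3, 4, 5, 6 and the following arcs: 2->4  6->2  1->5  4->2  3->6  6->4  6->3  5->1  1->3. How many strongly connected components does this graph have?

{1, 5} are all mutually reachable — one SCC of size 2.
{3, 6} are all mutually reachable — one SCC of size 2.
{2, 4} are all mutually reachable — one SCC of size 2.
That gives 3 strongly connected components.

3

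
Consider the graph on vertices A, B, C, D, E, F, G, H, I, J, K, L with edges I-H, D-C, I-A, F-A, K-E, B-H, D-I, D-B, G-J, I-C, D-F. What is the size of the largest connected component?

7

L is isolated — a component by itself.
Starting from G we can reach G, J. That is one component of size 2.
Starting from E we can reach E, K. That is one component of size 2.
Starting from A we can reach A, B, C, D, F, H, I. That is one component of size 7.
The largest has 7 vertices.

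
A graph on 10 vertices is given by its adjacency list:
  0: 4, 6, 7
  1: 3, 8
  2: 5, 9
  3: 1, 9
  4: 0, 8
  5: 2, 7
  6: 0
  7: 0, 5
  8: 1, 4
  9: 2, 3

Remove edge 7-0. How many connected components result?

7 and 0 are still connected via 7-5-2-9-3-1-8-4-0, so the component count stays at 1.

1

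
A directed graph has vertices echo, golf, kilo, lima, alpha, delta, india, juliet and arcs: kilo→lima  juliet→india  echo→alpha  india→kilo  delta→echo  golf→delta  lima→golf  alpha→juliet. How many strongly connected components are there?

1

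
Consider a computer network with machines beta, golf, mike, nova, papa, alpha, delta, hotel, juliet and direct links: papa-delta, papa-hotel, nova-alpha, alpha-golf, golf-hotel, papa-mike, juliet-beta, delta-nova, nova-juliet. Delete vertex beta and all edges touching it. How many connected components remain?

1

With beta gone, the remaining components are: {golf, mike, nova, papa, alpha, delta, hotel, juliet}.
That is 1 component.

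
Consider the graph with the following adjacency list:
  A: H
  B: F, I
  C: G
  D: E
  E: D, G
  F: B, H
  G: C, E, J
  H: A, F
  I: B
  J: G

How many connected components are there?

Starting from A we can reach A, B, F, H, I. That is one component of size 5.
Starting from C we can reach C, D, E, G, J. That is one component of size 5.
Total: 2 components.

2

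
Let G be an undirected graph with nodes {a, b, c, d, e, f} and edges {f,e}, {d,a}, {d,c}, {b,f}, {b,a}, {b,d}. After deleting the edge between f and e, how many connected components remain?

Before removal there is 1 component.
f - e is a bridge — removing it separates f's side from e's side.
After removal: 2 components.

2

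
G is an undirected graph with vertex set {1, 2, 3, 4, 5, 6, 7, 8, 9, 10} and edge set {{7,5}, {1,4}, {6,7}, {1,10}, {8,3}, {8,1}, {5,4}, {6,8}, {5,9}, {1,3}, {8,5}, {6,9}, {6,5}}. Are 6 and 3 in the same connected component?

Yes

From 6 we can reach 1, 3, 4, 5, 6, 7, 8, 9, 10, which includes 3.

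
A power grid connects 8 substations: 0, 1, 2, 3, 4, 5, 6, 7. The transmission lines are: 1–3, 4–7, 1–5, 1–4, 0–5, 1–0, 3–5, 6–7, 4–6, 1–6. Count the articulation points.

1

Removing 1 increases the component count from 2 to 3, so 1 is a cut vertex.
By contrast removing 4 leaves 2 components; it is not a cut vertex. No other vertex is a cut vertex either.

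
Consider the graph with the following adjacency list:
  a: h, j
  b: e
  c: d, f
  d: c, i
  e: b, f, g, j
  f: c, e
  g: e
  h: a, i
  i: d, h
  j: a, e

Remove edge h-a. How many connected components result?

1

h and a are still connected via h-i-d-c-f-e-j-a, so the component count stays at 1.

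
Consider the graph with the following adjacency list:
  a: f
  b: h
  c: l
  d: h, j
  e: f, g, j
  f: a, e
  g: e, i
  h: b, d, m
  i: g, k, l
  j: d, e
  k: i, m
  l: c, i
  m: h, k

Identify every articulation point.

Removing e increases the component count from 1 to 2, so e is a cut vertex.
Removing f increases the component count from 1 to 2, so f is a cut vertex.
Removing h increases the component count from 1 to 2, so h is a cut vertex.
Likewise i, l are cut vertices.
By contrast removing a leaves 1 component; it is not a cut vertex. No other vertex is a cut vertex either.

e, f, h, i, l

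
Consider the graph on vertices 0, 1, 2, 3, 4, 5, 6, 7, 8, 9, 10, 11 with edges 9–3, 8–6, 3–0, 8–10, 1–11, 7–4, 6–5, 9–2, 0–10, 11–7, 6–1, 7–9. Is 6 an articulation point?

Yes

Deleting 6 raises the number of components from 1 to 2, so 6 is a cut vertex.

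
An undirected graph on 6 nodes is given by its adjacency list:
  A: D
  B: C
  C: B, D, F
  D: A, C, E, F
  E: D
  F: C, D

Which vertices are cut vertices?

Removing C increases the component count from 1 to 2, so C is a cut vertex.
Removing D increases the component count from 1 to 3, so D is a cut vertex.
By contrast removing B leaves 1 component; it is not a cut vertex. No other vertex is a cut vertex either.

C, D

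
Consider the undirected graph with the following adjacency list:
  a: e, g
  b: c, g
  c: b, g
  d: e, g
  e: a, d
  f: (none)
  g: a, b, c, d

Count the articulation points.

1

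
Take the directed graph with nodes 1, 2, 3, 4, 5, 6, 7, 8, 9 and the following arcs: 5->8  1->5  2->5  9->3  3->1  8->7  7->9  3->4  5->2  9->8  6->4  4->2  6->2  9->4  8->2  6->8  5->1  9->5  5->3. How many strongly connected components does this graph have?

2

{1, 2, 3, 4, 5, 7, 8, 9} are all mutually reachable — one SCC of size 8.
{6} is an SCC by itself.
That gives 2 strongly connected components.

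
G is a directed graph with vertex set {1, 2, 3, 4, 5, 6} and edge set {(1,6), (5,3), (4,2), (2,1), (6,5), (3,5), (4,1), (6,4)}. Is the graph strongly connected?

No

There is no directed path from 3 to 2, so the graph is not strongly connected.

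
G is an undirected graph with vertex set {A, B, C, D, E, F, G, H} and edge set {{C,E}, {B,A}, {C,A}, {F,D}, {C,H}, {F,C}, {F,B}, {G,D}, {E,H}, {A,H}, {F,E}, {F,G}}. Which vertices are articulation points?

Removing F increases the component count from 1 to 2, so F is a cut vertex.
By contrast removing A leaves 1 component; it is not a cut vertex. No other vertex is a cut vertex either.

F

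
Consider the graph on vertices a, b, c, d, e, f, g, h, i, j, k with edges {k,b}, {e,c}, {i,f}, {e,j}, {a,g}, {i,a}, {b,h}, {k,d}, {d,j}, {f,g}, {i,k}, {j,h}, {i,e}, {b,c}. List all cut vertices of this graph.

Removing i increases the component count from 1 to 2, so i is a cut vertex.
By contrast removing b leaves 1 component; it is not a cut vertex. No other vertex is a cut vertex either.

i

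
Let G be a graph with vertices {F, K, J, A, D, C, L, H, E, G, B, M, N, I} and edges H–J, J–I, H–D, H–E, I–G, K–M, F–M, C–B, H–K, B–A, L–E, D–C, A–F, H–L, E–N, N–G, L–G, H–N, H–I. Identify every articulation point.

H

Removing H increases the component count from 1 to 2, so H is a cut vertex.
By contrast removing J leaves 1 component; it is not a cut vertex. No other vertex is a cut vertex either.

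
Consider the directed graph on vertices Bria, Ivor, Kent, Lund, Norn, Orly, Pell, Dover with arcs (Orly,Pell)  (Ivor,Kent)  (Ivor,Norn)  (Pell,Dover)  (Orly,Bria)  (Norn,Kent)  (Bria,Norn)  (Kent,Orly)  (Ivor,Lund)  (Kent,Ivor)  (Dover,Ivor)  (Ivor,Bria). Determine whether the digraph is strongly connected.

There is no directed path from Lund to Ivor, so the graph is not strongly connected.

No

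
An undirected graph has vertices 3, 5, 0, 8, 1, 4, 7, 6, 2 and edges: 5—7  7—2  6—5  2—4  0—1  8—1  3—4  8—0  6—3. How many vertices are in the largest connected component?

6

Starting from 0 we can reach 0, 1, 8. That is one component of size 3.
Starting from 2 we can reach 2, 3, 4, 5, 6, 7. That is one component of size 6.
The largest has 6 vertices.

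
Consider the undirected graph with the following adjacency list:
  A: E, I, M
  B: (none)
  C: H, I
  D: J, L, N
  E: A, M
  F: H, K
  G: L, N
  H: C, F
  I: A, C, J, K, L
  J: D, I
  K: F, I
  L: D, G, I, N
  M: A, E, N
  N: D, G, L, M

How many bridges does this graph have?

0

The edges on the cycle I-K-F-H-C-I are not bridges since each lies on that cycle.
Every edge lies on some cycle, so there are no bridges.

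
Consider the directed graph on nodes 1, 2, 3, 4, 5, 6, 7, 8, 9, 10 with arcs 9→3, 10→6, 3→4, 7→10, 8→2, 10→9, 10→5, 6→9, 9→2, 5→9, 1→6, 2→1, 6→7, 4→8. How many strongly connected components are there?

{1, 2, 3, 4, 5, 6, 7, 8, 9, 10} are all mutually reachable — one SCC of size 10.
That gives 1 strongly connected component.

1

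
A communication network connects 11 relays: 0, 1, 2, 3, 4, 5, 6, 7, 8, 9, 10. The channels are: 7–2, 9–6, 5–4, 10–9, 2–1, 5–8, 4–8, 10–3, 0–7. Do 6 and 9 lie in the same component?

From 6 we can reach 3, 6, 9, 10, which includes 9.

Yes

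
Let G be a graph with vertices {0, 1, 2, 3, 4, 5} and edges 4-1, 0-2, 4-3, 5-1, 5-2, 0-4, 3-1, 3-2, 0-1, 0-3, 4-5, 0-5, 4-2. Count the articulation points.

Removing 0, for instance, still leaves 1 component. No single vertex removal increases the component count — the graph has no articulation points.

0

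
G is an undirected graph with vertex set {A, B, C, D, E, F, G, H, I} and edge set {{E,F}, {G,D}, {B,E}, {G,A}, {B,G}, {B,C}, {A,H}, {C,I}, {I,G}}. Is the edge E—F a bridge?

Removing E—F leaves no path between E and F: the component count goes from 1 to 2. So it is a bridge.

Yes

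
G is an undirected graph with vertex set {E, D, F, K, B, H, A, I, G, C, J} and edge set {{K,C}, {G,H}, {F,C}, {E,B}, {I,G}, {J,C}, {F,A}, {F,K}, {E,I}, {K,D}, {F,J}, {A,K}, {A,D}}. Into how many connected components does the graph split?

2

Starting from B we can reach B, E, G, H, I. That is one component of size 5.
Starting from A we can reach A, C, D, F, J, K. That is one component of size 6.
Total: 2 components.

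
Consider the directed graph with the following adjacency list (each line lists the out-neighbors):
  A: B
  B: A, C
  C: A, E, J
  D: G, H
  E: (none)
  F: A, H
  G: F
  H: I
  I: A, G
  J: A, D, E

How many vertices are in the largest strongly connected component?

{A, B, C, D, F, G, H, I, J} are all mutually reachable — one SCC of size 9.
{E} is an SCC by itself.
The largest has 9 vertices.

9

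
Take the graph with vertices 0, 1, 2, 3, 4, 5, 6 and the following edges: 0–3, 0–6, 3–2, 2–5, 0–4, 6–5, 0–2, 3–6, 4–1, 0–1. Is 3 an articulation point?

No

Deleting 3 leaves 1 component (was 1) (its neighbors 0, 2, 6 remain connected to each other), so 3 is not a cut vertex.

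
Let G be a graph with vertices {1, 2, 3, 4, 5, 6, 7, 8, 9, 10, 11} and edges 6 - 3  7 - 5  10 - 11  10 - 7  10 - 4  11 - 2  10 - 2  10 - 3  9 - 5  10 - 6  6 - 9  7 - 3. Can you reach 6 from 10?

From 10 we can reach 2, 3, 4, 5, 6, 7, 9, 10, 11, which includes 6.

Yes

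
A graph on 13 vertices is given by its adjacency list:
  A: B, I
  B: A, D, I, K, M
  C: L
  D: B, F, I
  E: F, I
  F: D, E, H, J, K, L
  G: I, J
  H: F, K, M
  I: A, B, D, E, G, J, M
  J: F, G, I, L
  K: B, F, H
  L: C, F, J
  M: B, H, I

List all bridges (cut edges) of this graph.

C-L

The edges on the cycle I-D-B-I are not bridges since each lies on that cycle.
But removing L-C disconnects L from C — this is a bridge.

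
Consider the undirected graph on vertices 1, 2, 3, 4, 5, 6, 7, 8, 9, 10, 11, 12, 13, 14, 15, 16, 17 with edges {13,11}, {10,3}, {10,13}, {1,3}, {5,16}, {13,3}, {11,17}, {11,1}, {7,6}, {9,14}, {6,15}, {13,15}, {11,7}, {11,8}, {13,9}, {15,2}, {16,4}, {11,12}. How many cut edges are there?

The edges on the cycle 13-11-7-6-15-13 are not bridges since each lies on that cycle.
But removing 9-14 disconnects 9 from 14; removing 11-8 disconnects 11 from 8; removing 4-16 disconnects 4 from 16; removing 11-17 disconnects 11 from 17 — these are bridges.
In total 8 edges are bridges.

8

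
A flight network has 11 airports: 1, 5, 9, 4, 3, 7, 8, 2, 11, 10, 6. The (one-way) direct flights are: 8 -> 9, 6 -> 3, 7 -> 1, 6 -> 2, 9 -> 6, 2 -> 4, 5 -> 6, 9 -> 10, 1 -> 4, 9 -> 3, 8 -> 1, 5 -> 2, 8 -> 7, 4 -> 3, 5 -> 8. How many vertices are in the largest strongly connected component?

{2} is an SCC by itself.
{1} is an SCC by itself.
{5} is an SCC by itself.
{8} is an SCC by itself.
{7} is an SCC by itself.
(and 6 more singleton SCCs)
The largest has 1 vertex.

1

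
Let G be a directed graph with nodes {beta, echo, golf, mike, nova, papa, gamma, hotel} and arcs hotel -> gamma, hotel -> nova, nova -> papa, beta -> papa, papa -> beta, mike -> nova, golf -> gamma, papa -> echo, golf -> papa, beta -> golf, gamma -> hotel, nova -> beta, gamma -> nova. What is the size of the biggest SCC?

{beta, golf, nova, papa, gamma, hotel} are all mutually reachable — one SCC of size 6.
{echo} is an SCC by itself.
{mike} is an SCC by itself.
The largest has 6 vertices.

6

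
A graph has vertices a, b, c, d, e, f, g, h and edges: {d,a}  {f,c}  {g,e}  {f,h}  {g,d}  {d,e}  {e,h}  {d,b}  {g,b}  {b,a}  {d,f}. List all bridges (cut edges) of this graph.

The edges on the cycle g-d-f-h-e-g are not bridges since each lies on that cycle.
But removing c–f disconnects c from f — this is a bridge.

c-f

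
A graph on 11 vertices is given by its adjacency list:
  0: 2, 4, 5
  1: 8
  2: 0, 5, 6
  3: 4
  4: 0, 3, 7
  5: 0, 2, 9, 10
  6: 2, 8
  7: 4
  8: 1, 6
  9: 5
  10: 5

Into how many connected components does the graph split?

Starting from 0 we can reach 0, 1, 2, 3, 4, 5, 6, 7, 8, 9, 10. That is one component of size 11.
Total: 1 component.

1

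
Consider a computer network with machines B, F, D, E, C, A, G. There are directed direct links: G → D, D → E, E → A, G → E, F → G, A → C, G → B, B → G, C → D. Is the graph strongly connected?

There is no directed path from E to G, so the graph is not strongly connected.

No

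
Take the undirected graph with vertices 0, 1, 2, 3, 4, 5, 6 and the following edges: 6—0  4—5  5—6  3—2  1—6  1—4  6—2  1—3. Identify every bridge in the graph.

The edges on the cycle 1-3-2-6-5-4-1 are not bridges since each lies on that cycle.
But removing 6—0 disconnects 6 from 0 — this is a bridge.

0-6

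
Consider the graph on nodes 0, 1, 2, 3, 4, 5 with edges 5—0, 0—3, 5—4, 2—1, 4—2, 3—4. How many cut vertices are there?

2

Removing 2 increases the component count from 1 to 2, so 2 is a cut vertex.
Removing 4 increases the component count from 1 to 2, so 4 is a cut vertex.
By contrast removing 0 leaves 1 component; it is not a cut vertex. No other vertex is a cut vertex either.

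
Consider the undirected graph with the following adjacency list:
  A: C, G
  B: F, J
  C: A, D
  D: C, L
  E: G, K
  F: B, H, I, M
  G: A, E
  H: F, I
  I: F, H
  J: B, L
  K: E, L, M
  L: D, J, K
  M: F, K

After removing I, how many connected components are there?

1

With I gone, the remaining components are: {A, B, C, D, E, F, G, H, J, K, L, M}.
That is 1 component.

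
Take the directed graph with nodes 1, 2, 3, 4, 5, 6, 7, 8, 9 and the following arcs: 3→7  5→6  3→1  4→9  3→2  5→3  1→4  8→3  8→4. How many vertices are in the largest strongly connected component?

1

{1} is an SCC by itself.
{9} is an SCC by itself.
{7} is an SCC by itself.
{2} is an SCC by itself.
{5} is an SCC by itself.
(and 4 more singleton SCCs)
The largest has 1 vertex.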